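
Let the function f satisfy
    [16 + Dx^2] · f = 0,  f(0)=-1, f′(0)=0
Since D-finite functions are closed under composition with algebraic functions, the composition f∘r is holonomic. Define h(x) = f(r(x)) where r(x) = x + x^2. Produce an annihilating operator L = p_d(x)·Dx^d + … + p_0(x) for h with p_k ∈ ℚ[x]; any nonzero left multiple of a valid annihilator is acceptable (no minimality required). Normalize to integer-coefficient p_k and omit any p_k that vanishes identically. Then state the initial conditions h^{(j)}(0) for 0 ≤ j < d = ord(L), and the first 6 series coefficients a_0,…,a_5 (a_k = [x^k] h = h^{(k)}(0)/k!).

f: a_k = -1, 0, 8, 0, -32/3, 0, …
Change of var in L_f (x↦r) gives L₀.
L = (16 + 96·x + 192·x^2 + 128·x^3) - 2·Dx + (1 + 2·x)·Dx^2  (order 2).
h: a_k = -1, 0, 8, 16, -8/3, -128/3, …
ICs: h(0) = -1, h′(0) = 0.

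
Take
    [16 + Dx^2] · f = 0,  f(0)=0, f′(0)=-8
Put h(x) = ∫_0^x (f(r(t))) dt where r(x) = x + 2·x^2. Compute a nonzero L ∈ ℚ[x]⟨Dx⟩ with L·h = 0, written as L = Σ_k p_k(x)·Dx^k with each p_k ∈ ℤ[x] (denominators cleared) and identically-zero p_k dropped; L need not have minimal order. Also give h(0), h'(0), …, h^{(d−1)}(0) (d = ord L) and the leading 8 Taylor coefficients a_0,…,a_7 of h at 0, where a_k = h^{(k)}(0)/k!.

f: a_k = 0, -8, 0, 64/3, 0, -256/15, 0, 2048/315, …
Substitute x→r, Dx→(1/r')Dx; clear ⇒ L₀.
h=∫h₀ ⇒ L = L₀·Dx.
L = (16 + 192·x + 768·x^2 + 1024·x^3)·Dx - 4·Dx^2 + (1 + 4·x)·Dx^3  (order 3).
h: a_k = 0, 0, -4, -16/3, 16/3, 128/5, 1792/45, 0, …
ICs: h(0) = 0, h′(0) = 0, h′′(0) = -8.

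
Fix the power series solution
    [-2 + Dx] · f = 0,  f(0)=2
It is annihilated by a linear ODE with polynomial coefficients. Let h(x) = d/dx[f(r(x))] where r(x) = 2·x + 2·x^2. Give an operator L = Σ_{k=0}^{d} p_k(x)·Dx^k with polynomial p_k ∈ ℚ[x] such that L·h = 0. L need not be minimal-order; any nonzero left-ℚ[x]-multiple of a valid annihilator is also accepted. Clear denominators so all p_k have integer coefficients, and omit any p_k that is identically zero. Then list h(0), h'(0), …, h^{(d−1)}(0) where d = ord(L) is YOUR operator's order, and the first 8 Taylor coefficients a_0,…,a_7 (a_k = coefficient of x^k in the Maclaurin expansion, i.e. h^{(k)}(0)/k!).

f: a_k = 2, 4, 4, 8/3, 4/3, 8/15, 8/45, 16/315, …
L₀ from L_f via x↦r, Dx↦r'^{-1}Dx.
Derive L from L₀ (diff closure).
L = (6 + 16·x + 16·x^2) + (-1 - 2·x)·Dx  (order 1).
h: a_k = 8, 48, 160, 1216/3, 832, 22144/15, 104192/45, 23040/7, …
ICs: h(0) = 8.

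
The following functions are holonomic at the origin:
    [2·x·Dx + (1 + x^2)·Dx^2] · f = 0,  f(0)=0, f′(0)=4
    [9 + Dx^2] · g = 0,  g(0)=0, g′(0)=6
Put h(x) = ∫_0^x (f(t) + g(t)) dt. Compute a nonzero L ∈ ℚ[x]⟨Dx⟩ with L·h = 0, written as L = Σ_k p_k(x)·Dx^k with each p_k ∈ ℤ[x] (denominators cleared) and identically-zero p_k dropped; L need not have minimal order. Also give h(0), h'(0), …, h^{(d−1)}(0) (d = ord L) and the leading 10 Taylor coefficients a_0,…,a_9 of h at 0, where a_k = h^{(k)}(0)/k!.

f: a_k = 0, 4, 0, -4/3, 0, 4/5, 0, -4/7, 0, 4/9, …
g: a_k = 0, 6, 0, -9, 0, 81/20, 0, -243/280, 0, 243/2240, …
f+g: L₀ = lclm(L_f,L_g), ord ≤ 2+2.
∫: right-multiply L₀ by Dx.
L = (-54·x + 540·x^3 + 162·x^5)·Dx^2 + (63 + 279·x^2 + 297·x^4 + 81·x^6)·Dx^3 + (-6·x + 60·x^3 + 18·x^5)·Dx^4 + (7 + 31·x^2 + 33·x^4 + 9·x^6)·Dx^5  (order 5).
h: a_k = 0, 0, 5, 0, -31/12, 0, 97/120, 0, -403/2240, 0, …
ICs: h(0) = 0, h′(0) = 0, h′′(0) = 10, h′′′(0) = 0, h′′′′(0) = -62.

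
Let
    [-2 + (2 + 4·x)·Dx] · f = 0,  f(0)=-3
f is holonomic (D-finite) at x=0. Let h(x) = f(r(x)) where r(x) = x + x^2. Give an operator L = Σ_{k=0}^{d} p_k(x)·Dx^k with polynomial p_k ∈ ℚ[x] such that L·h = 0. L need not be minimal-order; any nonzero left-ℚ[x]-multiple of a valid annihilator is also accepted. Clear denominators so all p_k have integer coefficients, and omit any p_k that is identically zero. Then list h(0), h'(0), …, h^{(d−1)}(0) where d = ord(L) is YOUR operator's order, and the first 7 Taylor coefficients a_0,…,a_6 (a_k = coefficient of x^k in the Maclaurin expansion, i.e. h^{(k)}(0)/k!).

f: a_k = -3, -3, 3/2, -3/2, 15/8, -21/8, 63/16, …
Substitute x→r, Dx→(1/r')Dx; clear ⇒ L₀.
L = (-1 - 2·x) + (1 + 2·x + 2·x^2)·Dx  (order 1).
h: a_k = -3, -3, -3/2, 3/2, -9/8, 3/8, 9/16, …
ICs: h(0) = -3.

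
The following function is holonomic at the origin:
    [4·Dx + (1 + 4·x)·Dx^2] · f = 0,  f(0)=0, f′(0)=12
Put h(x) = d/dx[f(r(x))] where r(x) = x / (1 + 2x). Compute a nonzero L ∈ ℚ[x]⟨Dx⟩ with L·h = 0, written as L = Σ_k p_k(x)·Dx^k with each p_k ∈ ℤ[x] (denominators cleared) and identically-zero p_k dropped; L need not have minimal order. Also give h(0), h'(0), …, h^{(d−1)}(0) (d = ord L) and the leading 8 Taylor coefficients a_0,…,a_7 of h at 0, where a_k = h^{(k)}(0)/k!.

f: a_k = 0, 12, -24, 64, -192, 3072/5, -2048, 49152/7, …
f∘r: x↦r, Dx↦Dx/r' in L_f ⇒ L₀.
Differentiate: ansatz ord ≤ ord L₀ ⇒ L.
L = (8 + 24·x) + (1 + 8·x + 12·x^2)·Dx  (order 1).
h: a_k = 12, -96, 624, -3840, 23232, -139776, 839424, -5038080, …
ICs: h(0) = 12.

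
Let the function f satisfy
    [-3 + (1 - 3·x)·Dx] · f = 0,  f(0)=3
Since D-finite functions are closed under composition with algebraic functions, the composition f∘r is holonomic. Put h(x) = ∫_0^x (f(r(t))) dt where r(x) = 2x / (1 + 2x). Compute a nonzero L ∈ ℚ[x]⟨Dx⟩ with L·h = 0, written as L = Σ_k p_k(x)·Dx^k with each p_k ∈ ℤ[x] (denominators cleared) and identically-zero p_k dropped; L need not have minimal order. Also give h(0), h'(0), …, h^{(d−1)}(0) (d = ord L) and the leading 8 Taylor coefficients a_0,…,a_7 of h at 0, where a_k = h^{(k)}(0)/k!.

f: a_k = 3, 9, 27, 81, 243, 729, 2187, 6561, …
Substitute x→r, Dx→(1/r')Dx; clear ⇒ L₀.
h=∫h₀ ⇒ L = L₀·Dx.
L = 6·Dx + (-1 + 2·x + 8·x^2)·Dx^2  (order 2).
h: a_k = 0, 3, 9, 24, 72, 1152/5, 768, 18432/7, …
ICs: h(0) = 0, h′(0) = 3.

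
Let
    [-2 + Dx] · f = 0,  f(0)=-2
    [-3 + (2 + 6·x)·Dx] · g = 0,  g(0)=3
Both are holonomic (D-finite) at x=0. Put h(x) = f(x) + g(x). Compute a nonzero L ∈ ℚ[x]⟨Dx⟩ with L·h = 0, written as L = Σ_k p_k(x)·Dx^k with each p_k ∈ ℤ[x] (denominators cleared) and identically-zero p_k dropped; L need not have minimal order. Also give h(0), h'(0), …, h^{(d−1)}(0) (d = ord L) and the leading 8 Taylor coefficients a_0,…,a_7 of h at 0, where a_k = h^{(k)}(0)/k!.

f: a_k = -2, -4, -4, -8/3, -4/3, -8/15, -8/45, -16/315, …
g: a_k = 3, 9/2, -27/8, 81/16, -1215/128, 5103/256, -45927/1024, 216513/2048, …
h₀=f+g: left-lcm gives L₀, ord ≤ 2.
L = (42 + 72·x) + (-25 - 96·x - 144·x^2)·Dx + (2 + 30·x + 72·x^2)·Dx^2  (order 2).
h: a_k = 1, 1/2, -59/8, 115/48, -4157/384, 74497/3840, -2074907/46080, 68168827/645120, …
ICs: h(0) = 1, h′(0) = 1/2.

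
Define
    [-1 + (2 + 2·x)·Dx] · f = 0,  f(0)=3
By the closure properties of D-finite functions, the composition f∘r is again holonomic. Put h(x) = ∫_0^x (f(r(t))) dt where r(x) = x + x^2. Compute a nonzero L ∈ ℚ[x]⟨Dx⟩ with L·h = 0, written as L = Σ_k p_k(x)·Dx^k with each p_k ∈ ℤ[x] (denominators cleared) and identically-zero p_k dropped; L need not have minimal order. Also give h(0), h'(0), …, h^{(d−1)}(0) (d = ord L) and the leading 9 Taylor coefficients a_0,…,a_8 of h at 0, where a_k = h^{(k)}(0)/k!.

f: a_k = 3, 3/2, -3/8, 3/16, -15/128, 21/256, -63/1024, 99/2048, -1287/32768, …
Change of var in L_f (x↦r) gives L₀.
∫: right-multiply L₀ by Dx.
L = (-1 - 2·x)·Dx + (2 + 2·x + 2·x^2)·Dx^2  (order 2).
h: a_k = 0, 3, 3/4, 3/8, -9/64, 9/640, 15/512, -171/7168, 63/16384, …
ICs: h(0) = 0, h′(0) = 3.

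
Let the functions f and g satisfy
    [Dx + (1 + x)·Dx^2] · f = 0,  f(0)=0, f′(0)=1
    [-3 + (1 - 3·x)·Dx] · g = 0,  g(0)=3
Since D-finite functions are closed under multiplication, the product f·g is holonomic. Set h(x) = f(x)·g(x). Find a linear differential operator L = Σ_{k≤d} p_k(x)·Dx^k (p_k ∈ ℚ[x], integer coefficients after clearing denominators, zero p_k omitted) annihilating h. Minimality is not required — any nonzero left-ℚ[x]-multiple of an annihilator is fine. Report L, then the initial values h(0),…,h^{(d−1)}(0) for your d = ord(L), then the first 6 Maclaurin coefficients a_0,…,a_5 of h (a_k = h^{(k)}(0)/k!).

f: a_k = 0, 1, -1/2, 1/3, -1/4, 1/5, …
g: a_k = 3, 9, 27, 81, 243, 729, …
f·g: L₀ = L_f ⊗_s L_g, ord ≤ 2·1.
L = 3 + (5 + 9·x)·Dx + (-1 + 2·x + 3·x^2)·Dx^2  (order 2).
h: a_k = 0, 3, 15/2, 47/2, 279/4, 4197/20, …
ICs: h(0) = 0, h′(0) = 3.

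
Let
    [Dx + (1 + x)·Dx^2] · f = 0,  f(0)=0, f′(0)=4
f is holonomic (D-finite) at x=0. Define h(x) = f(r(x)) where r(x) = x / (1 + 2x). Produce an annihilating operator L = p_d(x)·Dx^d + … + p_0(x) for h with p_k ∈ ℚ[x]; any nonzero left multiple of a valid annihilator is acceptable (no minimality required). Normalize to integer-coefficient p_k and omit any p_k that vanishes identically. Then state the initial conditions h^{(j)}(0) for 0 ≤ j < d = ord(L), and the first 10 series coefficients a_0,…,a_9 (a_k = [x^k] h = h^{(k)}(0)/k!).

f: a_k = 0, 4, -2, 4/3, -1, 4/5, -2/3, 4/7, -1/2, 4/9, …
h₀=f(r): pull back L_f along r ⇒ L₀.
L = (5 + 12·x)·Dx + (1 + 5·x + 6·x^2)·Dx^2  (order 2).
h: a_k = 0, 4, -10, 76/3, -65, 844/5, -1330/3, 8236/7, -6305/2, 76684/9, …
ICs: h(0) = 0, h′(0) = 4.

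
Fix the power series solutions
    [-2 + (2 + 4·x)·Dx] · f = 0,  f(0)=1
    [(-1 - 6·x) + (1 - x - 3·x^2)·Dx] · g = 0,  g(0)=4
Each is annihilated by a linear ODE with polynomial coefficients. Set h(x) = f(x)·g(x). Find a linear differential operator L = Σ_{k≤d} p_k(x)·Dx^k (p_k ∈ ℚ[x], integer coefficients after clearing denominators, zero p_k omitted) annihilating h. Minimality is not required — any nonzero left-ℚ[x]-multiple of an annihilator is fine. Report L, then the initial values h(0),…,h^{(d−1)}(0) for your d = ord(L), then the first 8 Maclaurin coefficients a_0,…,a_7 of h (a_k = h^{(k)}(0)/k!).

L = (2 + 7·x + 9·x^2) + (-1 - x + 5·x^2 + 6·x^3)·Dx  (order 1).
h: a_k = 4, 8, 18, 44, 191/2, 231, 2049/4, 2427/2, …
ICs: h(0) = 4.

f: a_k = 1, 1, -1/2, 1/2, -5/8, 7/8, -21/16, 33/16, …
g: a_k = 4, 4, 16, 28, 76, 160, 388, 868, …
f·g: L₀ = L_f ⊗_s L_g, ord ≤ 1·1.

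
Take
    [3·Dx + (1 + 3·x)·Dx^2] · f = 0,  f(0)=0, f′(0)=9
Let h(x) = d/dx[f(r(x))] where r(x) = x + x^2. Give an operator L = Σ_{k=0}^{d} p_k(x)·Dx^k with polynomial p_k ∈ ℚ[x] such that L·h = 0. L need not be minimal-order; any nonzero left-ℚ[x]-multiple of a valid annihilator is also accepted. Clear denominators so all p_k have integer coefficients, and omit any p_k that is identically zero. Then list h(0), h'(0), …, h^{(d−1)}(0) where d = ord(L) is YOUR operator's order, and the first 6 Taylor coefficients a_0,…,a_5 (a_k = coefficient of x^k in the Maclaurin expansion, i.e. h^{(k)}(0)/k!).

L = (1 + 6·x + 6·x^2) + (1 + 5·x + 9·x^2 + 6·x^3)·Dx  (order 1).
h: a_k = 9, -9, 0, 27, -81, 162, …
ICs: h(0) = 9.

f: a_k = 0, 9, -27/2, 27, -243/4, 729/5, …
L₀ from L_f via x↦r, Dx↦r'^{-1}Dx.
Derive L from L₀ (diff closure).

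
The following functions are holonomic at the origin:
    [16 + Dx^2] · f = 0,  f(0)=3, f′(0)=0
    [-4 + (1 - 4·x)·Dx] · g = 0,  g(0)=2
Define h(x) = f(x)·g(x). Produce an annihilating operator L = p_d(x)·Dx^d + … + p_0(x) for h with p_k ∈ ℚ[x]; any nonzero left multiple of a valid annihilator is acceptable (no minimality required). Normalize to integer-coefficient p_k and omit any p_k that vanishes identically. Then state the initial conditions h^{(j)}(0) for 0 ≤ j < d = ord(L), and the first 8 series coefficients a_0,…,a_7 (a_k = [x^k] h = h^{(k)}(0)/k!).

f: a_k = 3, 0, -24, 0, 32, 0, -256/15, 0, …
g: a_k = 2, 8, 32, 128, 512, 2048, 8192, 32768, …
Sym-product of L_f,L_g gives L₀ (≤ ord 2).
L = (-16 + 64·x) + 8·Dx + (-1 + 4·x)·Dx^2  (order 2).
h: a_k = 6, 24, 48, 192, 832, 3328, 199168/15, 796672/15, …
ICs: h(0) = 6, h′(0) = 24.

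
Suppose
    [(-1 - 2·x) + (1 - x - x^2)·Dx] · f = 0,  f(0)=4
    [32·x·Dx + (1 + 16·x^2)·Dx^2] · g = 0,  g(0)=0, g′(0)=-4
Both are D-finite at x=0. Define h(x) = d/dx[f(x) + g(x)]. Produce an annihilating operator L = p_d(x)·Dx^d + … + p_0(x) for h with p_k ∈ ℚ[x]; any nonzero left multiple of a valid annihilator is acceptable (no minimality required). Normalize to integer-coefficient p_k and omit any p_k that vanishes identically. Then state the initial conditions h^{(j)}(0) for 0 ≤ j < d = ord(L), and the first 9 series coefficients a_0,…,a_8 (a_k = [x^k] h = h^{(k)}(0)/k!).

f: a_k = 4, 4, 8, 12, 20, 32, 52, 84, 136, …
g: a_k = 0, -4, 0, 64/3, 0, -1024/5, 0, 16384/7, 0, …
Weyl lclm of L_f,L_g ⇒ L₀ (ord ≤ 3).
Derive L from L₀ (diff closure).
L = (-64 + 256·x + 3904·x^2 + 6912·x^3 + 9696·x^4 + 1536·x^6) + (25 + 24·x - 542·x^2 + 780·x^3 + 6800·x^4 + 6560·x^5 + 768·x^6 + 1536·x^7)·Dx + (-2 - 17·x - 62·x^2 - 202·x^3 - 445·x^4 + 1136·x^5 + 576·x^6 + 256·x^7 + 256·x^8)·Dx^2  (order 2).
h: a_k = 0, 16, 100, 80, -864, 312, 16972, 1088, -260164, …
ICs: h(0) = 0, h′(0) = 16.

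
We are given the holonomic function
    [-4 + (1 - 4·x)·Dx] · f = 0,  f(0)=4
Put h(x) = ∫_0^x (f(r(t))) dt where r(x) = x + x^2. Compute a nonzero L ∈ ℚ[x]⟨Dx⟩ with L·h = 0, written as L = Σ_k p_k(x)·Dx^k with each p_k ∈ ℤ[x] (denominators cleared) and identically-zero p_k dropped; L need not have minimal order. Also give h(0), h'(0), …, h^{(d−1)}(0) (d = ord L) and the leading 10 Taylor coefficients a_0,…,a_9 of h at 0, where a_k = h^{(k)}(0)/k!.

L = (4 + 8·x)·Dx + (-1 + 4·x + 4·x^2)·Dx^2  (order 2).
h: a_k = 0, 4, 8, 80/3, 96, 1856/5, 4480/3, 43264/7, 26112, 1008640/9, …
ICs: h(0) = 0, h′(0) = 4.

f: a_k = 4, 16, 64, 256, 1024, 4096, 16384, 65536, 262144, 1048576, …
h₀=f(r): pull back L_f along r ⇒ L₀.
h=∫₀ˣh₀: take L = L₀·Dx.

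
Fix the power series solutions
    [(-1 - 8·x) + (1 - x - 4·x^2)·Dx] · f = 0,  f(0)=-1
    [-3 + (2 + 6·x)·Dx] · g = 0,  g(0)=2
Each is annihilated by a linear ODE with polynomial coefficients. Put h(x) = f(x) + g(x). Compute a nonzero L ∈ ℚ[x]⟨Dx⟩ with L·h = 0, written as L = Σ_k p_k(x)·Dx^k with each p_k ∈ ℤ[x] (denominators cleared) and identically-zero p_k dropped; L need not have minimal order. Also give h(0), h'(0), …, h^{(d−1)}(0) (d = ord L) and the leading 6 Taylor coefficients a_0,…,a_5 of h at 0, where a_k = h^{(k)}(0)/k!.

L = (-69 - 387·x - 900·x^2 - 1440·x^3) + (49 + 318·x + 1257·x^2 + 3240·x^3 + 3600·x^4)·Dx + (2 - 46·x - 234·x^2 + 86·x^3 + 1440·x^4 + 1440·x^5)·Dx^2  (order 2).
h: a_k = 1, 2, -29/4, -45/8, -2261/64, -6619/128, …
ICs: h(0) = 1, h′(0) = 2.

f: a_k = -1, -1, -5, -9, -29, -65, …
g: a_k = 2, 3, -9/4, 27/8, -405/64, 1701/128, …
L₀ := lclm(L_f,L_g); ord L₀ ≤ 1+1.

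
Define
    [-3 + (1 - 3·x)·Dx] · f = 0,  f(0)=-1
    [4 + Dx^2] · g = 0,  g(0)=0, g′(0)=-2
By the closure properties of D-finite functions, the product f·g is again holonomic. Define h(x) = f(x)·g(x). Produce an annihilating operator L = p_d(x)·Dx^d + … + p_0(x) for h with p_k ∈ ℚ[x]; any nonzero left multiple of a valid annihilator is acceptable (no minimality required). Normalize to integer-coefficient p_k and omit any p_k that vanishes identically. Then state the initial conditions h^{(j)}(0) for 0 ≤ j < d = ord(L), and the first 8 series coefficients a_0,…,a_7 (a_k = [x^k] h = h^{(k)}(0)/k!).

L = (-4 + 12·x) + 6·Dx + (-1 + 3·x)·Dx^2  (order 2).
h: a_k = 0, 2, 6, 50/3, 50, 2254/15, 2254/5, 425998/315, …
ICs: h(0) = 0, h′(0) = 2.

f: a_k = -1, -3, -9, -27, -81, -243, -729, -2187, …
g: a_k = 0, -2, 0, 4/3, 0, -4/15, 0, 8/315, …
Sym-product of L_f,L_g gives L₀ (≤ ord 2).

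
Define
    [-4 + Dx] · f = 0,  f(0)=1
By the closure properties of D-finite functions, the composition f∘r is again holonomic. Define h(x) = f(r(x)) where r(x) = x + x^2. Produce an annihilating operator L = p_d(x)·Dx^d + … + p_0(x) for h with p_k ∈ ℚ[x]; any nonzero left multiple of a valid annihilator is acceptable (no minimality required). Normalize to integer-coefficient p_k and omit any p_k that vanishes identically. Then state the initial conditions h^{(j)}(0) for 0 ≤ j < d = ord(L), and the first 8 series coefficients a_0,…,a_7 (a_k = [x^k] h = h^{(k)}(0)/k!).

f: a_k = 1, 4, 8, 32/3, 32/3, 128/15, 256/45, 1024/315, …
f∘r: x↦r, Dx↦Dx/r' in L_f ⇒ L₀.
L = (-4 - 8·x) + Dx  (order 1).
h: a_k = 1, 4, 12, 80/3, 152/3, 416/5, 5536/45, 52096/315, …
ICs: h(0) = 1.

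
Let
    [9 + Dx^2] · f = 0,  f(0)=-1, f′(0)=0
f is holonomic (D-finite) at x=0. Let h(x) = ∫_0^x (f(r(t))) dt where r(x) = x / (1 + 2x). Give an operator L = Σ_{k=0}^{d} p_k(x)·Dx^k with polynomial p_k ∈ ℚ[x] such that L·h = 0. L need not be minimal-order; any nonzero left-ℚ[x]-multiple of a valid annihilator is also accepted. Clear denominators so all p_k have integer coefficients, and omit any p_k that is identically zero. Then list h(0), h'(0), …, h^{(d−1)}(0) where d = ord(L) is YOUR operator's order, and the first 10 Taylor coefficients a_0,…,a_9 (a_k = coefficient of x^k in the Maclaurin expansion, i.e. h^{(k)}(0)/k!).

f: a_k = -1, 0, 9/2, 0, -27/8, 0, 81/80, 0, -729/4480, 0, …
L₀ from L_f via x↦r, Dx↦r'^{-1}Dx.
h=∫h₀ ⇒ L = L₀·Dx.
L = 9·Dx + (4 + 24·x + 48·x^2 + 32·x^3)·Dx^2 + (1 + 8·x + 24·x^2 + 32·x^3 + 16·x^4)·Dx^3  (order 3).
h: a_k = 0, -1, 0, 3/2, -9/2, 81/8, -39/2, 2583/80, -6723/160, 20995/896, …
ICs: h(0) = 0, h′(0) = -1, h′′(0) = 0.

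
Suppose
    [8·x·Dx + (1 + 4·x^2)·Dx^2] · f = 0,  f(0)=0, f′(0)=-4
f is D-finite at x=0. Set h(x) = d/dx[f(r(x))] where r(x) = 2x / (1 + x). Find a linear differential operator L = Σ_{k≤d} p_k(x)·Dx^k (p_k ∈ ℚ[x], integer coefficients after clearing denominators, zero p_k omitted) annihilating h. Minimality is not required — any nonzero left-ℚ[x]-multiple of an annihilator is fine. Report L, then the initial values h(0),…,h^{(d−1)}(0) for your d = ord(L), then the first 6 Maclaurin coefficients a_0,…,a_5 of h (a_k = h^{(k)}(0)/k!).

f: a_k = 0, -4, 0, 16/3, 0, -64/5, …
L₀ from L_f via x↦r, Dx↦r'^{-1}Dx.
h₀' ⇒ L via d/dx closure of L₀.
L = (2 + 34·x) + (1 + 2·x + 17·x^2)·Dx  (order 1).
h: a_k = -8, 16, 104, -480, -808, 9776, …
ICs: h(0) = -8.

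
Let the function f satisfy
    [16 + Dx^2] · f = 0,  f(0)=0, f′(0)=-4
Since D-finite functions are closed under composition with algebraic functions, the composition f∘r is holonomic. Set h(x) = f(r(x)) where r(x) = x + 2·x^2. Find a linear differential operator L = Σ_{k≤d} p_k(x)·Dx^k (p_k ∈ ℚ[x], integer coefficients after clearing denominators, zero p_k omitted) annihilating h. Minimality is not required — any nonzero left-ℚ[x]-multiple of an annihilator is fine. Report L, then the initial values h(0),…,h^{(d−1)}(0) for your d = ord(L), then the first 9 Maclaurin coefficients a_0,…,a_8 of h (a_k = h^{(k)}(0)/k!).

f: a_k = 0, -4, 0, 32/3, 0, -128/15, 0, 1024/315, 0, …
Substitute x→r, Dx→(1/r')Dx; clear ⇒ L₀.
L = (16 + 192·x + 768·x^2 + 1024·x^3) - 4·Dx + (1 + 4·x)·Dx^2  (order 2).
h: a_k = 0, -4, -8, 32/3, 64, 1792/15, 0, -106496/315, -28672/45, …
ICs: h(0) = 0, h′(0) = -4.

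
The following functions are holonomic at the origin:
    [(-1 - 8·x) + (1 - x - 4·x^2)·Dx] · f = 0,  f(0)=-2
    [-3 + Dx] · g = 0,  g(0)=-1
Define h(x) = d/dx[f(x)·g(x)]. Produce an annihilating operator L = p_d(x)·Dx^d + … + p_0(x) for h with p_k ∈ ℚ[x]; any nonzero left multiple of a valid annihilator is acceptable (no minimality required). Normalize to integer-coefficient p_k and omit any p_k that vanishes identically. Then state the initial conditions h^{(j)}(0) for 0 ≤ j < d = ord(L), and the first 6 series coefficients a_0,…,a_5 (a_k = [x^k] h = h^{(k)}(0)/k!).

f: a_k = -2, -2, -10, -18, -58, -130, …
g: a_k = -1, -3, -9/2, -9/2, -27/8, -81/40, …
L₀ := L_f ⊗_s L_g (sym. prod.), ord ≤ 1.
h=h₀': d/dx-closure on L₀ ⇒ L.
L = (25 + 48·x - 39·x^2 - 120·x^3 + 144·x^4) + (-4 - x + 33·x^2 + 8·x^3 - 48·x^4)·Dx  (order 1).
h: a_k = 8, 50, 198, 691, 2204, 136059/20, …
ICs: h(0) = 8.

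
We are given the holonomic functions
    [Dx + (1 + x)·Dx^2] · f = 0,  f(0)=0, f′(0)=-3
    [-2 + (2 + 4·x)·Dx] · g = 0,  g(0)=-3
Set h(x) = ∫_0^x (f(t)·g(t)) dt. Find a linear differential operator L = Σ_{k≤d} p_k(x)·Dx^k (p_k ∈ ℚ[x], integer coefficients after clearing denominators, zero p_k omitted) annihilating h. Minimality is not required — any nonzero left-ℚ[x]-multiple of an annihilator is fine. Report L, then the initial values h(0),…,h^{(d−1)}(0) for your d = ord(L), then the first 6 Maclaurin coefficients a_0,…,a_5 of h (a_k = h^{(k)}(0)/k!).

L = (2 + x)·Dx + (-1 - 2·x)·Dx^2 + (1 + 5·x + 8·x^2 + 4·x^3)·Dx^3  (order 3).
h: a_k = 0, 0, 9/2, 3/2, -3/2, 3/2, …
ICs: h(0) = 0, h′(0) = 0, h′′(0) = 9.

f: a_k = 0, -3, 3/2, -1, 3/4, -3/5, …
g: a_k = -3, -3, 3/2, -3/2, 15/8, -21/8, …
f·g: L₀ = L_f ⊗_s L_g, ord ≤ 2·1.
h=∫₀ˣh₀: take L = L₀·Dx.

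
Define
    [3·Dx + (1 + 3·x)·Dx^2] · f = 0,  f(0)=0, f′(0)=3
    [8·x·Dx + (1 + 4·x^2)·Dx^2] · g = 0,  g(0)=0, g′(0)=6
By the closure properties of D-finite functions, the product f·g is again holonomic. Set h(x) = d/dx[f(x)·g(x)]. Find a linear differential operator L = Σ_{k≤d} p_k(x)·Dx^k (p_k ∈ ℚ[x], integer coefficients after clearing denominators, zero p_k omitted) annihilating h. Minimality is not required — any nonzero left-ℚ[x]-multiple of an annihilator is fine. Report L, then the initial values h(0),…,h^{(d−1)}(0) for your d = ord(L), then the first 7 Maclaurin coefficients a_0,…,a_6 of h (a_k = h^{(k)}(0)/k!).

L = (1632 + 8496·x + 23040·x^2 + 110016·x^3 + 207360·x^4 + 269568·x^5 + 82944·x^7) + (418 + 6672·x + 44112·x^2 + 151488·x^3 + 393984·x^4 + 642816·x^5 + 725760·x^6 + 82944·x^7 + 290304·x^8)·Dx + (204 + 1844·x + 12096·x^2 + 47408·x^3 + 122880·x^4 + 240192·x^5 + 331776·x^6 + 361728·x^7 + 82944·x^8 + 165888·x^9)·Dx^2 + (25 + 246·x + 1217·x^2 + 4128·x^3 + 10624·x^4 + 22080·x^5 + 34272·x^6 + 41472·x^7 + 43776·x^8 + 13824·x^9 + 20736·x^10)·Dx^3  (order 3).
h: a_k = 0, 36, -81, 120, -855/2, 8316/5, -22869/5, …
ICs: h(0) = 0, h′(0) = 36, h′′(0) = -162.

f: a_k = 0, 3, -9/2, 9, -81/4, 243/5, -243/2, …
g: a_k = 0, 6, 0, -8, 0, 96/5, 0, …
L₀ := L_f ⊗_s L_g (sym. prod.), ord ≤ 4.
Differentiate: ansatz ord ≤ ord L₀ ⇒ L.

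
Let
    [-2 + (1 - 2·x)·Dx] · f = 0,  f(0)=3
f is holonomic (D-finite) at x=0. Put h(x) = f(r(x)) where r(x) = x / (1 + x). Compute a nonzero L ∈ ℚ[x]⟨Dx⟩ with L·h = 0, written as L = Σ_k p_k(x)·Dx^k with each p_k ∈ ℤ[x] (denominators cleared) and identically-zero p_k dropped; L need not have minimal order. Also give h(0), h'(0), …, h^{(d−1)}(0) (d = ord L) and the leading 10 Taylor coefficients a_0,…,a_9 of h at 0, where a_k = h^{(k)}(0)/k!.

f: a_k = 3, 6, 12, 24, 48, 96, 192, 384, 768, 1536, …
L₀ from L_f via x↦r, Dx↦r'^{-1}Dx.
L = 2 + (-1 + x^2)·Dx  (order 1).
h: a_k = 3, 6, 6, 6, 6, 6, 6, 6, 6, 6, …
ICs: h(0) = 3.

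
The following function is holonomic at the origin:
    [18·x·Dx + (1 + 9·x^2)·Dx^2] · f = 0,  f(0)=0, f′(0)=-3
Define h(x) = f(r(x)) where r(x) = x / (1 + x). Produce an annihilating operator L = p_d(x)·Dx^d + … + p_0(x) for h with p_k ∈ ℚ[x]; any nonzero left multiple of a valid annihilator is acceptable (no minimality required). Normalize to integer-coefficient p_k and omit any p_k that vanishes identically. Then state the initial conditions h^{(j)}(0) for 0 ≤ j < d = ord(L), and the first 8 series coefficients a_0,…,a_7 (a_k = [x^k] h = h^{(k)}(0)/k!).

f: a_k = 0, -3, 0, 9, 0, -243/5, 0, 2187/7, …
Change of var in L_f (x↦r) gives L₀.
L = (2 + 20·x)·Dx + (1 + 2·x + 10·x^2)·Dx^2  (order 2).
h: a_k = 0, -3, 3, 6, -24, 12/5, 156, -1992/7, …
ICs: h(0) = 0, h′(0) = -3.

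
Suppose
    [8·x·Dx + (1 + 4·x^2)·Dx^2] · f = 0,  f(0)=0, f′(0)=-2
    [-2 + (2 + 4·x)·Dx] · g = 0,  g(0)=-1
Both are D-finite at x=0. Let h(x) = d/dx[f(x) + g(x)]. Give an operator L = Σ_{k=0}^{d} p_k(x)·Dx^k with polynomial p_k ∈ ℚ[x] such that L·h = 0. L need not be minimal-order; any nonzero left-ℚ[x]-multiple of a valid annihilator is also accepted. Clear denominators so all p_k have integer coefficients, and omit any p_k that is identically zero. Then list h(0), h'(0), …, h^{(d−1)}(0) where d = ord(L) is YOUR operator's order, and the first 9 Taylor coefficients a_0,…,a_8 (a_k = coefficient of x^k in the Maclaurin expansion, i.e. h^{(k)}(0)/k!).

f: a_k = 0, -2, 0, 8/3, 0, -32/5, 0, 128/7, 0, …
g: a_k = -1, -1, 1/2, -1/2, 5/8, -7/8, 21/16, -33/16, 429/128, …
Sum ⇒ L₀ = lclm(L_f,L_g) in ℚ(x)⟨Dx⟩.
Differentiate: ansatz ord ≤ ord L₀ ⇒ L.
L = (-8 - 40·x + 96·x^2 + 96·x^3) + (-11 - 32·x + 40·x^2 + 384·x^3 + 336·x^4)·Dx + (-1 + 6·x + 24·x^2 + 48·x^3 + 112·x^4 + 96·x^5)·Dx^2  (order 2).
h: a_k = -3, 1, 13/2, 5/2, -291/8, 63/8, 1817/16, 429/16, -71971/128, …
ICs: h(0) = -3, h′(0) = 1.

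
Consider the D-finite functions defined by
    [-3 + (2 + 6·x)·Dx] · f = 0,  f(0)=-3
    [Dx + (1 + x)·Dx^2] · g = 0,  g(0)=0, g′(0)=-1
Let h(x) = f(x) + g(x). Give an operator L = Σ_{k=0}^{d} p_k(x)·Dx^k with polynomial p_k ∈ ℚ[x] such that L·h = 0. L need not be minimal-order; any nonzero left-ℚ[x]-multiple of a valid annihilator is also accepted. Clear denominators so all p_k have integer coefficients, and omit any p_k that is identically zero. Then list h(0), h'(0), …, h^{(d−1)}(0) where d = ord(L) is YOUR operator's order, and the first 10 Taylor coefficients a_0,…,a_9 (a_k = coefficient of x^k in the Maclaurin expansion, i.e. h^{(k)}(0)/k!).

f: a_k = -3, -9/2, 27/8, -81/16, 1215/128, -5103/256, 45927/1024, -216513/2048, 8444007/32768, -42220035/65536, …
g: a_k = 0, -1, 1/2, -1/3, 1/4, -1/5, 1/6, -1/7, 1/8, -1/9, …
Weyl lclm of L_f,L_g ⇒ L₀ (ord ≤ 3).
L = (-15 + 9·x)·Dx + (-19 - 6·x + 45·x^2)·Dx^2 + (-2 - 2·x + 18·x^2 + 18·x^3)·Dx^3  (order 3).
h: a_k = -3, -11/2, 31/8, -259/48, 1247/128, -25771/1280, 138293/3072, -1517639/14336, 8448103/32768, -380045851/589824, …
ICs: h(0) = -3, h′(0) = -11/2, h′′(0) = 31/4.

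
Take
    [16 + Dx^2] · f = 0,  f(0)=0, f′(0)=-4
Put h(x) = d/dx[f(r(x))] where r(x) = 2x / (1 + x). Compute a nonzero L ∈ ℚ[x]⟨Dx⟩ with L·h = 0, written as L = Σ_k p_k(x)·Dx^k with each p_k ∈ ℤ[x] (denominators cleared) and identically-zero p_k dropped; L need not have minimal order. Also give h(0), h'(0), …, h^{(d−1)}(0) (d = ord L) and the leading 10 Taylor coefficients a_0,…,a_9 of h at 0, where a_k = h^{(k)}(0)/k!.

L = (70 + 12·x + 6·x^2) + (6 + 18·x + 18·x^2 + 6·x^3)·Dx + (1 + 4·x + 6·x^2 + 4·x^3 + x^4)·Dx^2  (order 2).
h: a_k = -8, 16, 232, -992, 3464/3, 3120, -758488/45, 1749824/45, -15457432/315, -177232/63, …
ICs: h(0) = -8, h′(0) = 16.

f: a_k = 0, -4, 0, 32/3, 0, -128/15, 0, 1024/315, 0, -2048/2835, …
Substitute x→r, Dx→(1/r')Dx; clear ⇒ L₀.
Derive L from L₀ (diff closure).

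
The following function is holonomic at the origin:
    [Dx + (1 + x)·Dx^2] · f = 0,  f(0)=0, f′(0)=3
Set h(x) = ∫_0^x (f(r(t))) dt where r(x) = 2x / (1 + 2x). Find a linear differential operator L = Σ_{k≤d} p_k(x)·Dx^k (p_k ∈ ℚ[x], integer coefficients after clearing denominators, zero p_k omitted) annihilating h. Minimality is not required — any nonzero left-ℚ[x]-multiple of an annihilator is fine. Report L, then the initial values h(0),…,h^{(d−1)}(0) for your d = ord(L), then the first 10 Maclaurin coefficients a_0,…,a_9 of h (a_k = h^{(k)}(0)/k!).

L = (6 + 16·x)·Dx^2 + (1 + 6·x + 8·x^2)·Dx^3  (order 3).
h: a_k = 0, 0, 3, -6, 14, -36, 496/5, -288, 6096/7, -2720, …
ICs: h(0) = 0, h′(0) = 0, h′′(0) = 6.

f: a_k = 0, 3, -3/2, 1, -3/4, 3/5, -1/2, 3/7, -3/8, 1/3, …
L₀ from L_f via x↦r, Dx↦r'^{-1}Dx.
Integrate: L := L₀·Dx.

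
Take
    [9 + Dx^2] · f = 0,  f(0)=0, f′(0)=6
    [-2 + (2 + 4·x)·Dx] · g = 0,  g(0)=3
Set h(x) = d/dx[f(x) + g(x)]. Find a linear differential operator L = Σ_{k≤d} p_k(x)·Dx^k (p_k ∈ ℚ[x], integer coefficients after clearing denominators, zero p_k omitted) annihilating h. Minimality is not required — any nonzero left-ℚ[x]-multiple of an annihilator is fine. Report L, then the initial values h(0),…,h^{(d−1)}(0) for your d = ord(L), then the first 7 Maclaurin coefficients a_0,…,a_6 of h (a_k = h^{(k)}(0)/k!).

L = (-18 - 27·x - 27·x^2) + (-9 - 45·x - 81·x^2 - 54·x^3)·Dx + (-2 - 3·x - 3·x^2)·Dx^2 + (-1 - 5·x - 9·x^2 - 6·x^3)·Dx^3  (order 3).
h: a_k = 9, -3, -45/2, -15/2, 267/8, -189/8, 2979/80, …
ICs: h(0) = 9, h′(0) = -3, h′′(0) = -45.

f: a_k = 0, 6, 0, -9, 0, 81/20, 0, …
g: a_k = 3, 3, -3/2, 3/2, -15/8, 21/8, -63/16, …
f+g: L₀ = lclm(L_f,L_g), ord ≤ 2+1.
Derive L from L₀ (diff closure).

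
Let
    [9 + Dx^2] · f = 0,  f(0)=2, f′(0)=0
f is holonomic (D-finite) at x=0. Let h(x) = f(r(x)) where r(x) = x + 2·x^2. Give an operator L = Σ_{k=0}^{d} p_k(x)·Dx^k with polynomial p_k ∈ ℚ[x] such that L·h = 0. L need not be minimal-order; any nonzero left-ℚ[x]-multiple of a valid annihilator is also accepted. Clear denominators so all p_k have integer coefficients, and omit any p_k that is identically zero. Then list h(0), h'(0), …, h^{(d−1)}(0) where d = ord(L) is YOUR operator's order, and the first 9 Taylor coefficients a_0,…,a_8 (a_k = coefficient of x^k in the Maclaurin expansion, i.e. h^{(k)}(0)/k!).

f: a_k = 2, 0, -9, 0, 27/4, 0, -81/40, 0, 729/2240, …
Change of var in L_f (x↦r) gives L₀.
L = (9 + 108·x + 432·x^2 + 576·x^3) - 4·Dx + (1 + 4·x)·Dx^2  (order 2).
h: a_k = 2, 0, -9, -36, -117/4, 54, 6399/40, 1917/10, -29511/2240, …
ICs: h(0) = 2, h′(0) = 0.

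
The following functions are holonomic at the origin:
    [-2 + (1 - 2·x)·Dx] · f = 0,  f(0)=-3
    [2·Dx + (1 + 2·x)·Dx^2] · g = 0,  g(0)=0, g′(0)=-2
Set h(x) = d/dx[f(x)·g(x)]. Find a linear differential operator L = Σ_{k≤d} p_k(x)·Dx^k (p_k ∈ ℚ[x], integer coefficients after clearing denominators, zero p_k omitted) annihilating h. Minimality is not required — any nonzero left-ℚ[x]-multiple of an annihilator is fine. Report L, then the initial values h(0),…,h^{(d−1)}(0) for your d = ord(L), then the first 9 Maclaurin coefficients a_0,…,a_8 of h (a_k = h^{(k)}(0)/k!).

L = 16 + (2 + 20·x)·Dx + (-1 + 4·x^2)·Dx^2  (order 2).
h: a_k = 6, 12, 60, 112, 376, 3552/5, 10208/5, 136448/35, 360768/35, …
ICs: h(0) = 6, h′(0) = 12.

f: a_k = -3, -6, -12, -24, -48, -96, -192, -384, -768, …
g: a_k = 0, -2, 2, -8/3, 4, -32/5, 32/3, -128/7, 32, …
h₀=f·g: eliminate ⇒ L₀, order ≤ 1·2.
Derive L from L₀ (diff closure).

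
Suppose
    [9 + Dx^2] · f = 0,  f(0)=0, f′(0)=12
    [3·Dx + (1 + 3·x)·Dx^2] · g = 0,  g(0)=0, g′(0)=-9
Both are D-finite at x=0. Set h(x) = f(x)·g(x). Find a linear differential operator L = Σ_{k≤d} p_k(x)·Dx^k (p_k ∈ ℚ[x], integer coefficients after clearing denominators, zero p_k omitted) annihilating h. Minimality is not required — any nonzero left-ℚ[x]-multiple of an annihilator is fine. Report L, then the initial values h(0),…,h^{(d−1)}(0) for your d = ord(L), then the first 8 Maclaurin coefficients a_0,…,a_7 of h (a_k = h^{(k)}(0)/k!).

L = (-81 + 486·x + 4617·x^2 + 11664·x^3 + 8748·x^4) + (36 + 540·x + 1944·x^2 + 1944·x^3)·Dx + (180·x + 1134·x^2 + 2592·x^3 + 1944·x^4)·Dx^2 + (4 + 60·x + 216·x^2 + 216·x^3)·Dx^3 + (1 + 14·x + 69·x^2 + 144·x^3 + 108·x^4)·Dx^4  (order 4).
h: a_k = 0, 0, -108, 162, -162, 486, -2673/2, 67797/20, …
ICs: h(0) = 0, h′(0) = 0, h′′(0) = -216, h′′′(0) = 972.

f: a_k = 0, 12, 0, -18, 0, 81/10, 0, -243/140, …
g: a_k = 0, -9, 27/2, -27, 243/4, -729/5, 729/2, -6561/7, …
Product ⇒ symmetric product L₀, ord ≤ 4.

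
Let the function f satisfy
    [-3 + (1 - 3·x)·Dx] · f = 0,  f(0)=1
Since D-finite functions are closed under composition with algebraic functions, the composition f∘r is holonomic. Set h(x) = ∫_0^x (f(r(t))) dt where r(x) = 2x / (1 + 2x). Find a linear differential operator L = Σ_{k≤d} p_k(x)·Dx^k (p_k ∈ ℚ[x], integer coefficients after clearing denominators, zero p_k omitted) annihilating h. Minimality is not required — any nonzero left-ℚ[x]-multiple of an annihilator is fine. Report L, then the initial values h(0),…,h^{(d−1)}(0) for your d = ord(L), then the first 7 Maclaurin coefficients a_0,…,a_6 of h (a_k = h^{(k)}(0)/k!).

f: a_k = 1, 3, 9, 27, 81, 243, 729, …
Change of var in L_f (x↦r) gives L₀.
Integrate: L := L₀·Dx.
L = 6·Dx + (-1 + 2·x + 8·x^2)·Dx^2  (order 2).
h: a_k = 0, 1, 3, 8, 24, 384/5, 256, …
ICs: h(0) = 0, h′(0) = 1.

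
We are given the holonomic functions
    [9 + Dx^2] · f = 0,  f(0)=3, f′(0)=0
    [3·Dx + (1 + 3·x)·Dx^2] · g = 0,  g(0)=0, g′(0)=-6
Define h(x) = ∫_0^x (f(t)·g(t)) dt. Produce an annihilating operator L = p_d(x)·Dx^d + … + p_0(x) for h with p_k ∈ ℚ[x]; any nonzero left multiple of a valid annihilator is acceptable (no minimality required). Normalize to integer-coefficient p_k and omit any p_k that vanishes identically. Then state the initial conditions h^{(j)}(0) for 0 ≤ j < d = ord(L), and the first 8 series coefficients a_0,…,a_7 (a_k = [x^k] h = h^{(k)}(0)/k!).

L = (-81 + 486·x + 4617·x^2 + 11664·x^3 + 8748·x^4)·Dx + (36 + 540·x + 1944·x^2 + 1944·x^3)·Dx^2 + (180·x + 1134·x^2 + 2592·x^3 + 1944·x^4)·Dx^3 + (4 + 60·x + 216·x^2 + 216·x^3)·Dx^4 + (1 + 14·x + 69·x^2 + 144·x^3 + 108·x^4)·Dx^5  (order 5).
h: a_k = 0, 0, -9, 9, 27/4, 0, -729/40, 2187/56, …
ICs: h(0) = 0, h′(0) = 0, h′′(0) = -18, h′′′(0) = 54, h′′′′(0) = 162.

f: a_k = 3, 0, -27/2, 0, 81/8, 0, -243/80, 0, …
g: a_k = 0, -6, 9, -18, 81/2, -486/5, 243, -4374/7, …
f·g: L₀ = L_f ⊗_s L_g, ord ≤ 2·2.
h=∫₀ˣh₀: take L = L₀·Dx.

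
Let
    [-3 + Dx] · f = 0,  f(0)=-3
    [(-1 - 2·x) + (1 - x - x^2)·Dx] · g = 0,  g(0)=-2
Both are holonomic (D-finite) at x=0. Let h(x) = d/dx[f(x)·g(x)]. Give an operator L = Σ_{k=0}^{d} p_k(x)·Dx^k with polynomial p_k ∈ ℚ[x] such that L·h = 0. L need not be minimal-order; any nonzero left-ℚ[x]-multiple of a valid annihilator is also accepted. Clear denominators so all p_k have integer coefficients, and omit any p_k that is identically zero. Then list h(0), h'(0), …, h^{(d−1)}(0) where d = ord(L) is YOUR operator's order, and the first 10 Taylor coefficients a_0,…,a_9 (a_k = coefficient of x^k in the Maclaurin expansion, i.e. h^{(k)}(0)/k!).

f: a_k = -3, -9, -27/2, -27/2, -81/8, -243/40, -243/80, -729/560, -2187/4480, -729/4480, …
g: a_k = -2, -2, -4, -6, -10, -16, -26, -42, -68, -110, …
Product ⇒ symmetric product L₀, ord ≤ 1.
Derive L from L₀ (diff closure).
L = (19 - 6·x - 21·x^2 + 6·x^3 + 9·x^4) + (-4 + 5·x + 6·x^2 - 4·x^3 - 3·x^4)·Dx  (order 1).
h: a_k = 24, 114, 324, 741, 1527, 59607/20, 56331/10, 2917443/280, 10621719/560, 76384257/2240, …
ICs: h(0) = 24.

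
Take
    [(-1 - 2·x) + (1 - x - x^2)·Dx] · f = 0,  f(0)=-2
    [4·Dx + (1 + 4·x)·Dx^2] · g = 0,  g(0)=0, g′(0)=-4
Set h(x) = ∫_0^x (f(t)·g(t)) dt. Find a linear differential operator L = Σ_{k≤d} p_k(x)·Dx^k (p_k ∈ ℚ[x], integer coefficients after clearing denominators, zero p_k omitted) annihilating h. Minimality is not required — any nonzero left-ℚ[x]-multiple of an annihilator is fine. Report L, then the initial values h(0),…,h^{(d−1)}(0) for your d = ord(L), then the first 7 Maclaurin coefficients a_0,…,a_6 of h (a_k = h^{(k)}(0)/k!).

L = (6 + 16·x)·Dx + (-2 + 16·x + 20·x^2)·Dx^2 + (-1 - 3·x + 5·x^2 + 4·x^3)·Dx^3  (order 3).
h: a_k = 0, 0, 4, -8/3, 32/3, -56/3, 2692/45, …
ICs: h(0) = 0, h′(0) = 0, h′′(0) = 8.

f: a_k = -2, -2, -4, -6, -10, -16, -26, …
g: a_k = 0, -4, 8, -64/3, 64, -1024/5, 2048/3, …
h₀=f·g: eliminate ⇒ L₀, order ≤ 1·2.
∫: right-multiply L₀ by Dx.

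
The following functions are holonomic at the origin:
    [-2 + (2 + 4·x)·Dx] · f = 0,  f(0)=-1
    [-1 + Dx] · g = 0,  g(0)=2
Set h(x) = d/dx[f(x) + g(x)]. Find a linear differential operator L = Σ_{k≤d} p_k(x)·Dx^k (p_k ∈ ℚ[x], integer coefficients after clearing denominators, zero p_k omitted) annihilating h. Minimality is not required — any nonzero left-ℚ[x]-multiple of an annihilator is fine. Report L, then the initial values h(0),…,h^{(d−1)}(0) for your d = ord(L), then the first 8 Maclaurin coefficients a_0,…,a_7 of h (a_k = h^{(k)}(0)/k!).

f: a_k = -1, -1, 1/2, -1/2, 5/8, -7/8, 21/16, -33/16, …
g: a_k = 2, 2, 1, 1/3, 1/12, 1/60, 1/360, 1/2520, …
f+g: L₀ = lclm(L_f,L_g), ord ≤ 1+1.
h=h₀': d/dx-closure on L₀ ⇒ L.
L = (-2 - x) + (1 - 2·x - 2·x^2)·Dx + (1 + 3·x + 2·x^2)·Dx^2  (order 2).
h: a_k = 1, 3, -1/2, 17/6, -103/24, 947/120, -10393/720, 135137/5040, …
ICs: h(0) = 1, h′(0) = 3.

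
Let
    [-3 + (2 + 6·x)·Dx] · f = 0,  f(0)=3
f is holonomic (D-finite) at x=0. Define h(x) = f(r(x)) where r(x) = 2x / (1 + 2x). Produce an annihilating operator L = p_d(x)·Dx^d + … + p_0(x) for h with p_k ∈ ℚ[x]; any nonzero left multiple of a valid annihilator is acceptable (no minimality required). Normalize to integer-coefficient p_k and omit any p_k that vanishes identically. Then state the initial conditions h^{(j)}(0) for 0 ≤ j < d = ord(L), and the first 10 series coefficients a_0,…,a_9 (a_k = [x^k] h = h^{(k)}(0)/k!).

f: a_k = 3, 9/2, -27/8, 81/16, -1215/128, 5103/256, -45927/1024, 216513/2048, -8444007/32768, 42220035/65536, …
h₀=f(r): pull back L_f along r ⇒ L₀.
L = -3 + (1 + 10·x + 16·x^2)·Dx  (order 1).
h: a_k = 3, 9, -63/2, 261/2, -5031/8, 27207/8, -318915/16, 1975005/16, -101709495/128, 673558515/128, …
ICs: h(0) = 3.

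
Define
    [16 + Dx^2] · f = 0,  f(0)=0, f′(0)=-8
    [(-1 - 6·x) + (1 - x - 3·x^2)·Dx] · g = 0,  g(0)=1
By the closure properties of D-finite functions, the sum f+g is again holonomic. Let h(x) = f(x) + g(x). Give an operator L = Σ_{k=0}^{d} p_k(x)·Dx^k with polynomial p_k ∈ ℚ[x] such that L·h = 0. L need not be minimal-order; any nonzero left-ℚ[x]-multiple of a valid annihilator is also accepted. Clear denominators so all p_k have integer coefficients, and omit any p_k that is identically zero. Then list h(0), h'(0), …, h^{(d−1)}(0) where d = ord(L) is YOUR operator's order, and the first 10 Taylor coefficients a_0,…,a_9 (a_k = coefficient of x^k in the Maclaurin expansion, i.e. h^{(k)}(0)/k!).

L = (-464 - 2816·x - 416·x^2 - 2112·x^3 - 5760·x^4 - 6912·x^5) + (192 - 304·x - 672·x^2 + 1312·x^3 + 1008·x^4 - 3456·x^5 - 3456·x^6)·Dx + (-29 - 176·x - 26·x^2 - 132·x^3 - 360·x^4 - 432·x^5)·Dx^2 + (12 - 19·x - 42·x^2 + 82·x^3 + 63·x^4 - 216·x^5 - 216·x^6)·Dx^3  (order 3).
h: a_k = 1, -7, 4, 85/3, 19, 344/15, 97, 70403/315, 508, 3281669/2835, …
ICs: h(0) = 1, h′(0) = -7, h′′(0) = 8.

f: a_k = 0, -8, 0, 64/3, 0, -256/15, 0, 2048/315, 0, -4096/2835, …
g: a_k = 1, 1, 4, 7, 19, 40, 97, 217, 508, 1159, …
L₀ := lclm(L_f,L_g); ord L₀ ≤ 2+1.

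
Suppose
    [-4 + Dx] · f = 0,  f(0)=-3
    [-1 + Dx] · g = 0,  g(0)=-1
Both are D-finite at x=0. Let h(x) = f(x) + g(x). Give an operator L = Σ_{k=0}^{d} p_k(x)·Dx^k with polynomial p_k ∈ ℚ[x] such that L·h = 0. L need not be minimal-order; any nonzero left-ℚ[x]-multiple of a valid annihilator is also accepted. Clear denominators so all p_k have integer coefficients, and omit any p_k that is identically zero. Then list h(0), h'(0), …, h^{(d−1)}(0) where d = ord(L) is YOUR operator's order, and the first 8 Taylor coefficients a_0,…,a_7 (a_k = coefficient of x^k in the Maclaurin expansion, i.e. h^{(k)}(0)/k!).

f: a_k = -3, -12, -24, -32, -32, -128/5, -256/15, -1024/105, …
g: a_k = -1, -1, -1/2, -1/6, -1/24, -1/120, -1/720, -1/5040, …
Weyl lclm of L_f,L_g ⇒ L₀ (ord ≤ 2).
L = 4 - 5·Dx + Dx^2  (order 2).
h: a_k = -4, -13, -49/2, -193/6, -769/24, -3073/120, -12289/720, -49153/5040, …
ICs: h(0) = -4, h′(0) = -13.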